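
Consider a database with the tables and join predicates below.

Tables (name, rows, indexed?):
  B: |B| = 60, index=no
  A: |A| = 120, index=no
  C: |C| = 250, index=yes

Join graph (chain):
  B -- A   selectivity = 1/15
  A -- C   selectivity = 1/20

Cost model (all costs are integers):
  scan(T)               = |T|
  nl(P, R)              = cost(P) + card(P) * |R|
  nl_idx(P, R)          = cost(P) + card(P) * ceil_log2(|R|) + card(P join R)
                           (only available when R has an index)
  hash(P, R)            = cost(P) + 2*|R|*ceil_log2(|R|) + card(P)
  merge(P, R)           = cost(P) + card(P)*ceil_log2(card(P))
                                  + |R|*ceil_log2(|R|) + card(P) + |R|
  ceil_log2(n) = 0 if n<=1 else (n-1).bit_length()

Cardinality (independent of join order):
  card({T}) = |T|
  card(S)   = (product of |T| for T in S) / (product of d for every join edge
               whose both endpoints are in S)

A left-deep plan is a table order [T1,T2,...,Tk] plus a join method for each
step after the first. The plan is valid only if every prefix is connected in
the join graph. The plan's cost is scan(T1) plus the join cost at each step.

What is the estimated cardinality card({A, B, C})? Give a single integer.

Tables in S: A(120), B(60), C(250)
Edges inside S: B-A(d=15), A-C(d=20)
numerator = 120 * 60 * 250 = 1800000
denominator = 15 * 20 = 300
card(S) = 1800000 / 300 = 6000

6000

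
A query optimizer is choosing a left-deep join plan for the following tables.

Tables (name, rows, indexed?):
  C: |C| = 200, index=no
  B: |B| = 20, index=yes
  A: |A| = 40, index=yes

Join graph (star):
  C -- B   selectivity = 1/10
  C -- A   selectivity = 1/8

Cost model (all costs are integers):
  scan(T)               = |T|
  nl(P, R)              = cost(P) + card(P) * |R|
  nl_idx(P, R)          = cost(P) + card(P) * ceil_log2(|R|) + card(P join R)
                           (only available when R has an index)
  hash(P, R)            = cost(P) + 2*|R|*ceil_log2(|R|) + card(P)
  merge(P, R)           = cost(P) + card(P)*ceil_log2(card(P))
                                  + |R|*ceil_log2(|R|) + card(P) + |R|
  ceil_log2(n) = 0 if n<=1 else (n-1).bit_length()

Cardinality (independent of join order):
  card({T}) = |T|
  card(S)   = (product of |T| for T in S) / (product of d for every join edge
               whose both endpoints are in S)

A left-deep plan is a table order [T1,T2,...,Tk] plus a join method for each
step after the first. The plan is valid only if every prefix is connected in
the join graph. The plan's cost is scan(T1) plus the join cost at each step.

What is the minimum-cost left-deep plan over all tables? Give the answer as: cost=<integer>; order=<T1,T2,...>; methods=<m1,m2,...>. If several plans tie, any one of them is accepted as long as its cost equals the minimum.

Selinger DP (subsets sized 1..n):
  {C}: scan cost=200, card=200
  {B}: scan cost=20, card=20
  {A}: scan cost=40, card=40
  {BC}: card=400; try (B,hash)→600, (B,nl_idx)→1600, (C,merge)→1940, (B,merge)→2120, (C,hash)→3240, (C,nl)→4020 …(+1); best=600 via (B,hash)
  {AC}: card=1000; try (A,hash)→880, (C,merge)→2120, (A,merge)→2280, (A,nl_idx)→2400, (C,hash)→3280, (C,nl)→8040 …(+1); best=880 via (A,hash)
  {ABC}: card=2000; try (A,hash)→1480, (B,hash)→2080, (A,merge)→4880, (A,nl_idx)→5000, (B,nl_idx)→7880, (B,merge)→12000 …(+2); best=1480 via (A,hash)

cost=1480; order=C,B,A; methods=hash,hash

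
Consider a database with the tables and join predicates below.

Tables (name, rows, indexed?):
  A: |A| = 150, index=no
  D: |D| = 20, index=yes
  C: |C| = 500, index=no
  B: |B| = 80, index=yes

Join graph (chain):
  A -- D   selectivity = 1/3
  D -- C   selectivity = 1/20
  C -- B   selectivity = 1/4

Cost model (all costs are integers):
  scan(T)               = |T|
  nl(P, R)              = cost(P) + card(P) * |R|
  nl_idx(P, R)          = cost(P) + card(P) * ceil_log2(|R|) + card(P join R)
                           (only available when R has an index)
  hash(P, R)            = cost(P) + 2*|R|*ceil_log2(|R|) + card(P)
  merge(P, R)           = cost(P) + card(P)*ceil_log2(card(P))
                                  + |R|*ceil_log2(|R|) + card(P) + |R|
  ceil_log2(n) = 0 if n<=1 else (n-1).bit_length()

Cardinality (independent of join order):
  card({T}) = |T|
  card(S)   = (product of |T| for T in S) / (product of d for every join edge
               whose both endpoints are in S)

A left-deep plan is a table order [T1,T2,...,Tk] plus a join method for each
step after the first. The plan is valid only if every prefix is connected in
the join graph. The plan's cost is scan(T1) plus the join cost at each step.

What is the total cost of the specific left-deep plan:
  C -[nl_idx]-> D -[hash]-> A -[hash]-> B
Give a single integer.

32520

step 1: scan C: cost=500, card=500
step 2: join D via nl_idx
    card(P join D) = 500*20/(20) = 500
    cost = 500 + 500*5 + 500 = 3500
step 3: join A via hash
    card(P join A) = 500*150/(3) = 25000
    cost = 3500 + 2*150*8 + 500 = 6400
step 4: join B via hash
    card(P join B) = 25000*80/(4) = 500000
    cost = 6400 + 2*80*7 + 25000 = 32520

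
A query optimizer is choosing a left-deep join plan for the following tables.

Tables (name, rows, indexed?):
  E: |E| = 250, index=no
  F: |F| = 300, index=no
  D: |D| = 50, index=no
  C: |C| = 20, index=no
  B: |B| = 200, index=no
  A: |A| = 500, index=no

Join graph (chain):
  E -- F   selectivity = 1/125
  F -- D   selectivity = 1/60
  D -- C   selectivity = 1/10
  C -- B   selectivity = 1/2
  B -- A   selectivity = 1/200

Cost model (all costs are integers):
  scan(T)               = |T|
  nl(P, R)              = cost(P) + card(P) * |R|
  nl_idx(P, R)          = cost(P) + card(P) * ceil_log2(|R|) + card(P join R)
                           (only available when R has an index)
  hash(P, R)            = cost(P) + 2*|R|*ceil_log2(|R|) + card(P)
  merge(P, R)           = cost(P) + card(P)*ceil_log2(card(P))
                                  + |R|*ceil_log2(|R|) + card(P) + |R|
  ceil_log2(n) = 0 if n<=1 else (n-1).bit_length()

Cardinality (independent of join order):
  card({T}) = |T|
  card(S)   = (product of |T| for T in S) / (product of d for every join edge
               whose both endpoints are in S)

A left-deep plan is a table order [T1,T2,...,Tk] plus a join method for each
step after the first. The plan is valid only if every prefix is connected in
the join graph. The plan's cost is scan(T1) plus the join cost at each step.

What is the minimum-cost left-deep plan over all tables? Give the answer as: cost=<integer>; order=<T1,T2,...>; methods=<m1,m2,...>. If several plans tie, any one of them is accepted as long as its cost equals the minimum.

cost=119350; order=F,D,C,E,B,A; methods=hash,hash,hash,hash,hash

Selinger DP (subsets sized 1..n):
  {E}: scan cost=250, card=250
  {F}: scan cost=300, card=300
  {D}: scan cost=50, card=50
  {C}: scan cost=20, card=20
  {B}: scan cost=200, card=200
  {A}: scan cost=500, card=500
  {EF}: card=600; try (E,hash)→4600, (F,merge)→5500, (E,merge)→5550, (F,hash)→5900, (F,nl)→75250, (E,nl)→75300; best=4600 via (E,hash)
  {DF}: card=250; try (D,hash)→1200, (F,merge)→3400, (D,merge)→3650, (F,hash)→5500, (F,nl)→15050, (D,nl)→15300; best=1200 via (D,hash)
  {CD}: card=100; try (C,hash)→300, (D,merge)→490, (C,merge)→520, (D,hash)→640, (D,nl)→1020, (C,nl)→1050; best=300 via (C,hash)
  {BC}: card=2000; try (C,hash)→600, (B,merge)→1940, (C,merge)→2120, (B,hash)→3240, (B,nl)→4020, (C,nl)→4200; best=600 via (C,hash)
  {AB}: card=500; try (B,hash)→4200, (A,merge)→7000, (B,merge)→7300, (A,hash)→9400, (A,nl)→100200, (B,nl)→100500; best=4200 via (B,hash)
  {DEF}: card=500; try (E,hash)→5450, (E,merge)→5700, (D,hash)→5800, (D,merge)→11550, (D,nl)→34600, (E,nl)→63700; best=5450 via (E,hash)
  {CDF}: card=500; try (C,hash)→1650, (C,merge)→3570, (F,merge)→4100, (F,hash)→5800, (C,nl)→6200, (F,nl)→30300; best=1650 via (C,hash)
  {BCD}: card=10000; try (B,merge)→2900, (D,hash)→3200, (B,hash)→3600, (B,nl)→20300, (D,merge)→24950, (D,nl)→100600; best=2900 via (B,merge)
  {ABC}: card=5000; try (C,hash)→4900, (C,merge)→9320, (A,hash)→11600, (C,nl)→14200, (A,merge)→29600, (A,nl)→1000600; best=4900 via (C,hash)
  {CDEF}: card=1000; try (E,hash)→6150, (C,hash)→6150, (E,merge)→8900, (C,merge)→10570, (C,nl)→15450, (E,nl)→126650; best=6150 via (E,hash)
  {BCDF}: card=50000; try (B,hash)→5350, (B,merge)→8450, (F,hash)→18300, (B,nl)→101650, (F,merge)→155900, (F,nl)→3002900; best=5350 via (B,hash)
  {ABCD}: card=25000; try (D,hash)→10500, (A,hash)→21900, (D,merge)→75250, (A,merge)→157900, (D,nl)→254900, (A,nl)→5002900; best=10500 via (D,hash)
  {BCDEF}: card=100000; try (B,hash)→10350, (B,merge)→18950, (E,hash)→59350, (B,nl)→206150, (E,merge)→857600, (E,nl)→12505350; best=10350 via (B,hash)
  {ABCDF}: card=125000; try (F,hash)→40900, (A,hash)→64350, (F,merge)→413500, (A,merge)→860350, (F,nl)→7510500, (A,nl)→25005350; best=40900 via (F,hash)
  {ABCDEF}: card=250000; try (A,hash)→119350, (E,hash)→169900, (A,merge)→1815350, (E,merge)→2293150, (E,nl)→31290900, (A,nl)→50010350; best=119350 via (A,hash)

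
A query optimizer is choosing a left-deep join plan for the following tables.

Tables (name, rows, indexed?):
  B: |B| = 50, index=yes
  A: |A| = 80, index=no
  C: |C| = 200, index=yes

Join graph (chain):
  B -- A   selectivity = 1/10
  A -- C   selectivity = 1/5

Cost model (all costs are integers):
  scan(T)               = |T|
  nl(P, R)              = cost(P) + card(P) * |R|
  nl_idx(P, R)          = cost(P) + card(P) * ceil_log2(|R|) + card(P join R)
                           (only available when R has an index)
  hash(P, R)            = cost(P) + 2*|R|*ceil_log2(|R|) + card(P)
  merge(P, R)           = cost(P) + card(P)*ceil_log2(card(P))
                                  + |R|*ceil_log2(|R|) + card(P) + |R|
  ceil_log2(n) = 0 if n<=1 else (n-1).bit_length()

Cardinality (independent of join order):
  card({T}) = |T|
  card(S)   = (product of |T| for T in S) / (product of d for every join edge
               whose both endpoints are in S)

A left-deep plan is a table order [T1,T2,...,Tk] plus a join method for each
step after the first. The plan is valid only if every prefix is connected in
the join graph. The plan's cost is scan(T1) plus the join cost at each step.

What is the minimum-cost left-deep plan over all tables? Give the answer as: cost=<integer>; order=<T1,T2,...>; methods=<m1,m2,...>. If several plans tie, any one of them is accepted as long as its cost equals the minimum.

cost=4360; order=A,B,C; methods=hash,hash

Selinger DP (subsets sized 1..n):
  {B}: scan cost=50, card=50
  {A}: scan cost=80, card=80
  {C}: scan cost=200, card=200
  {AB}: card=400; try (B,hash)→760, (B,nl_idx)→960, (A,merge)→1040, (B,merge)→1070, (A,hash)→1220, (A,nl)→4050 …(+1); best=760 via (B,hash)
  {AC}: card=3200; try (A,hash)→1520, (C,merge)→2520, (A,merge)→2640, (C,hash)→3360, (C,nl_idx)→3920, (C,nl)→16080 …(+1); best=1520 via (A,hash)
  {ABC}: card=16000; try (C,hash)→4360, (B,hash)→5320, (C,merge)→6560, (C,nl_idx)→19960, (B,nl_idx)→36720, (B,merge)→43470 …(+2); best=4360 via (C,hash)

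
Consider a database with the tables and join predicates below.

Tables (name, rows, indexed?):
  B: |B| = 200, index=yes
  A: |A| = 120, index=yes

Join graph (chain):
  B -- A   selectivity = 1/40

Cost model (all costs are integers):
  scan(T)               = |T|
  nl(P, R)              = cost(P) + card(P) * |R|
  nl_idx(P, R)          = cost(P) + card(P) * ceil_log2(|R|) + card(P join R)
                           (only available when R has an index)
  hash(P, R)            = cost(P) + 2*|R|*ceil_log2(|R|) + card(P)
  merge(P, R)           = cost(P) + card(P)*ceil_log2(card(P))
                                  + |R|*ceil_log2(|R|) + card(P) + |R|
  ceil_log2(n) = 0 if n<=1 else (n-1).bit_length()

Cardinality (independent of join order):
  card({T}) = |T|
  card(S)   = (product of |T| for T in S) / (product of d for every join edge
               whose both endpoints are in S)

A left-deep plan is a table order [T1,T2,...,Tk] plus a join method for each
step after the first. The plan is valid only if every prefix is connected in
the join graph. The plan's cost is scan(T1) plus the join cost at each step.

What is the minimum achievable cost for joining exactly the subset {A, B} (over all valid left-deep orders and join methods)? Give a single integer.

Selinger DP over subsets of {A,B}:
  {B}: scan cost=200, card=200
  {A}: scan cost=120, card=120
  {AB}: card=600; try (B,nl_idx)→1680, (A,hash)→2080, (A,nl_idx)→2200, (B,merge)→2880, (A,merge)→2960, (B,hash)→3440 …(+2); best=1680 via (B,nl_idx)

1680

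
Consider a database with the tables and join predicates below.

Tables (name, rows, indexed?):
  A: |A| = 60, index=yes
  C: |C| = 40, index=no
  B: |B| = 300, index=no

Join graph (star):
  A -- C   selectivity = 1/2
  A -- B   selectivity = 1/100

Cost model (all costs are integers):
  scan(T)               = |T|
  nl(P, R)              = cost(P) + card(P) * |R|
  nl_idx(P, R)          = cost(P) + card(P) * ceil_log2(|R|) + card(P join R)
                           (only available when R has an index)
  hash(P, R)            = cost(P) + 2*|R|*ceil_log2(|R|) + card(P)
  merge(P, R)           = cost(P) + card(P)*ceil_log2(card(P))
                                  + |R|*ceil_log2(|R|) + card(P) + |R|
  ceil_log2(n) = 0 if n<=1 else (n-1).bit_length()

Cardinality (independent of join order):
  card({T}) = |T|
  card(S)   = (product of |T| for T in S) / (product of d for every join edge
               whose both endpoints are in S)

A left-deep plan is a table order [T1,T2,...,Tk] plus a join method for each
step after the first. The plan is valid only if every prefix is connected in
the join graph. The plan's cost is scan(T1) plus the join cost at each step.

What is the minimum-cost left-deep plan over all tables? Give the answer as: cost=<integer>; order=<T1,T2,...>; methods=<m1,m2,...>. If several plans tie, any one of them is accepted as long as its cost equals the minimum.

cost=1980; order=B,A,C; methods=hash,hash

Selinger DP (subsets sized 1..n):
  {A}: scan cost=60, card=60
  {C}: scan cost=40, card=40
  {B}: scan cost=300, card=300
  {AC}: card=1200; try (C,hash)→600, (A,merge)→740, (C,merge)→760, (A,hash)→800, (A,nl_idx)→1480, (A,nl)→2440 …(+1); best=600 via (C,hash)
  {AB}: card=180; try (A,hash)→1320, (A,nl_idx)→2280, (B,merge)→3480, (A,merge)→3720, (B,hash)→5520, (B,nl)→18060 …(+1); best=1320 via (A,hash)
  {ABC}: card=3600; try (C,hash)→1980, (C,merge)→3220, (B,hash)→7200, (C,nl)→8520, (B,merge)→18000, (B,nl)→360600; best=1980 via (C,hash)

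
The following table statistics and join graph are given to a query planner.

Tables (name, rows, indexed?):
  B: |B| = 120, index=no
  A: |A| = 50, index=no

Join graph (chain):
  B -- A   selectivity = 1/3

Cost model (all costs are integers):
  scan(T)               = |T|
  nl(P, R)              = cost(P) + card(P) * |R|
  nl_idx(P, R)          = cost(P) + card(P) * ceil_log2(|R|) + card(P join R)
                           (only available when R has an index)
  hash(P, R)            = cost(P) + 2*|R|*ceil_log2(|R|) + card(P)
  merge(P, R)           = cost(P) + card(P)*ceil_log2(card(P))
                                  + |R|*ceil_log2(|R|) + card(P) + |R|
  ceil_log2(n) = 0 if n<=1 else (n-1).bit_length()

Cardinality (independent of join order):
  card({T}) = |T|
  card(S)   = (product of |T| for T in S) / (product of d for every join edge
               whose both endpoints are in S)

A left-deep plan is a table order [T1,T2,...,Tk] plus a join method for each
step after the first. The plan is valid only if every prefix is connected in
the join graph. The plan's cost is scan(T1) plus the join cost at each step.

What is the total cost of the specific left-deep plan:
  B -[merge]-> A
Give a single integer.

step 1: scan B: cost=120, card=120
step 2: join A via merge
    card(P join A) = 120*50/(3) = 2000
    cost = 120 + 120*7 + 50*6 + 120 + 50 = 1430

1430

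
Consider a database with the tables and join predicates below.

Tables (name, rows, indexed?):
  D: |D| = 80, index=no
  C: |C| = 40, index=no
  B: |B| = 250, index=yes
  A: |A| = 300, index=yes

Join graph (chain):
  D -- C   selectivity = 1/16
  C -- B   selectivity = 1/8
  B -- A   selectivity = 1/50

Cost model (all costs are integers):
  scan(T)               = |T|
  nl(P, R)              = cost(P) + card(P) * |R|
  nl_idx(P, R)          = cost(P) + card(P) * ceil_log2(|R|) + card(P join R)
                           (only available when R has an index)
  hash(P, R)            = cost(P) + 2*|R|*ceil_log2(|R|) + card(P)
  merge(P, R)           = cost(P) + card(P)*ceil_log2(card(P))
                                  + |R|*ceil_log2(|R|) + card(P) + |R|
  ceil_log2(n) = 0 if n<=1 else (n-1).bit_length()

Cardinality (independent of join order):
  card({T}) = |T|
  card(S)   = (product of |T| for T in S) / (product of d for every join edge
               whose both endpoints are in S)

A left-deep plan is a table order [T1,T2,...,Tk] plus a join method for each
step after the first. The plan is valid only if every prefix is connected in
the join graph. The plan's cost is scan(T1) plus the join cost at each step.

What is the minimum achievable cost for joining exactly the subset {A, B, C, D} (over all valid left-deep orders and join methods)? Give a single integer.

Selinger DP over subsets of {A,B,C,D}:
  {D}: scan cost=80, card=80
  {C}: scan cost=40, card=40
  {B}: scan cost=250, card=250
  {A}: scan cost=300, card=300
  {CD}: card=200; try (C,hash)→640, (D,merge)→960, (C,merge)→1000, (D,hash)→1200, (D,nl)→3240, (C,nl)→3280; best=640 via (C,hash)
  {BC}: card=1250; try (C,hash)→980, (B,nl_idx)→1610, (B,merge)→2570, (C,merge)→2780, (B,hash)→4080, (B,nl)→10040 …(+1); best=980 via (C,hash)
  {AB}: card=1500; try (A,nl_idx)→4000, (B,nl_idx)→4200, (B,hash)→4600, (A,merge)→5500, (B,merge)→5550, (A,hash)→5900 …(+2); best=4000 via (A,nl_idx)
  {BCD}: card=6250; try (D,hash)→3350, (B,merge)→4690, (B,hash)→4840, (B,nl_idx)→8490, (D,merge)→16620, (B,nl)→50640 …(+1); best=3350 via (D,hash)
  {ABC}: card=7500; try (C,hash)→5980, (A,hash)→7630, (A,merge)→18980, (A,nl_idx)→19730, (C,merge)→22280, (C,nl)→64000 …(+1); best=5980 via (C,hash)
  {ABCD}: card=37500; try (D,hash)→14600, (A,hash)→15000, (A,merge)→93850, (A,nl_idx)→97100, (D,merge)→111620, (D,nl)→605980 …(+1); best=14600 via (D,hash)

14600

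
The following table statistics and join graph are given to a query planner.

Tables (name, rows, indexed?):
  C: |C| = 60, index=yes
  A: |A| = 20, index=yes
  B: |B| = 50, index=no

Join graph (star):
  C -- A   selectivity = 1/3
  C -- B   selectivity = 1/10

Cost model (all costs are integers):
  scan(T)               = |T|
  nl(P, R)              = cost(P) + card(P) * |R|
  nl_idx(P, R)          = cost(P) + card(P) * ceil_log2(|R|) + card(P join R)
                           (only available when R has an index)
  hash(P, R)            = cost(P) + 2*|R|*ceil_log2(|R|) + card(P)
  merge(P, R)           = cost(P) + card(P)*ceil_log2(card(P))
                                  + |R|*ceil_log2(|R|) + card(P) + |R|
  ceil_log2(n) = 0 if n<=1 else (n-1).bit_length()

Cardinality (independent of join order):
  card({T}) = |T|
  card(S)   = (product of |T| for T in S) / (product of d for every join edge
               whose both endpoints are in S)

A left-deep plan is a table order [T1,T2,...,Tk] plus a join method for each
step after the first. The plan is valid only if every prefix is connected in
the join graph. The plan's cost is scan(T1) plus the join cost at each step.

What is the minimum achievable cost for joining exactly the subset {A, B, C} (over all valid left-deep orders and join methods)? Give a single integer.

1150

Selinger DP over subsets of {A,B,C}:
  {C}: scan cost=60, card=60
  {A}: scan cost=20, card=20
  {B}: scan cost=50, card=50
  {AC}: card=400; try (A,hash)→320, (C,nl_idx)→540, (C,merge)→560, (A,merge)→600, (C,hash)→760, (A,nl_idx)→760 …(+2); best=320 via (A,hash)
  {BC}: card=300; try (C,nl_idx)→650, (B,hash)→720, (C,hash)→820, (C,merge)→820, (B,merge)→830, (C,nl)→3050 …(+1); best=650 via (C,nl_idx)
  {ABC}: card=2000; try (A,hash)→1150, (B,hash)→1320, (A,merge)→3770, (A,nl_idx)→4150, (B,merge)→4670, (A,nl)→6650 …(+1); best=1150 via (A,hash)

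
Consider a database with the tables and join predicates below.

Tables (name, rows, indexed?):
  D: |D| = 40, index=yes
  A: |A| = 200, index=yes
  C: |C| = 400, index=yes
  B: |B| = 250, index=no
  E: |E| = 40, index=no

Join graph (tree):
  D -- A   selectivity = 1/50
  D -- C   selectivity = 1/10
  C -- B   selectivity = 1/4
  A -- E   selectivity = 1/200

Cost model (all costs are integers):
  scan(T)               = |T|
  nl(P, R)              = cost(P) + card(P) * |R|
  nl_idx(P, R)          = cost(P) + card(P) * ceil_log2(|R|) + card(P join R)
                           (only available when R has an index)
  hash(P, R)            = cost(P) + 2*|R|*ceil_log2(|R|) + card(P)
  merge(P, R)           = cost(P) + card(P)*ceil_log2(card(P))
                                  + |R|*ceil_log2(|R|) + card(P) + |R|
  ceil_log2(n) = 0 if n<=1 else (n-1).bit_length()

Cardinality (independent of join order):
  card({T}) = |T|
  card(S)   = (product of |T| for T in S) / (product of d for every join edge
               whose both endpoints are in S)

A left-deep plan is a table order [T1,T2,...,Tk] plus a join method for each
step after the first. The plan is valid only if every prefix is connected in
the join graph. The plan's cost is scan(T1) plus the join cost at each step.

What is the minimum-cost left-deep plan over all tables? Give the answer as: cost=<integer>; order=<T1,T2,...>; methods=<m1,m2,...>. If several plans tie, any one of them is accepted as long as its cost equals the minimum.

cost=7520; order=E,A,D,C,B; methods=nl_idx,nl_idx,nl_idx,hash

Selinger DP (subsets sized 1..n):
  {D}: scan cost=40, card=40
  {A}: scan cost=200, card=200
  {C}: scan cost=400, card=400
  {B}: scan cost=250, card=250
  {E}: scan cost=40, card=40
  {AD}: card=160; try (A,nl_idx)→520, (D,hash)→880, (D,nl_idx)→1560, (A,merge)→2120, (D,merge)→2280, (A,hash)→3280 …(+2); best=520 via (A,nl_idx)
  {CD}: card=1600; try (D,hash)→1280, (C,nl_idx)→2000, (C,merge)→4320, (D,nl_idx)→4400, (D,merge)→4680, (C,hash)→7280 …(+2); best=1280 via (D,hash)
  {AE}: card=40; try (A,nl_idx)→400, (E,hash)→880, (A,merge)→2120, (E,merge)→2280, (A,hash)→3280, (A,nl)→8040 …(+1); best=400 via (A,nl_idx)
  {BC}: card=25000; try (B,hash)→4800, (C,merge)→6500, (B,merge)→6650, (C,hash)→7700, (C,nl_idx)→27500, (C,nl)→100250 …(+1); best=4800 via (B,hash)
  {ACD}: card=6400; try (C,merge)→5960, (A,hash)→6080, (C,hash)→7880, (C,nl_idx)→8360, (A,nl_idx)→20480, (A,merge)→22280 …(+2); best=5960 via (C,merge)
  {ADE}: card=32; try (D,nl_idx)→672, (D,hash)→920, (D,merge)→960, (E,hash)→1160, (D,nl)→2000, (E,merge)→2240 …(+1); best=672 via (D,nl_idx)
  {BCD}: card=100000; try (B,hash)→6880, (B,merge)→22730, (D,hash)→30280, (D,nl_idx)→254800, (B,nl)→401280, (D,merge)→405080 …(+1); best=6880 via (B,hash)
  {ABCD}: card=400000; try (B,hash)→16360, (B,merge)→97810, (A,hash)→110080, (A,nl_idx)→1206880, (B,nl)→1605960, (A,merge)→1808680 …(+1); best=16360 via (B,hash)
  {ACDE}: card=1280; try (C,nl_idx)→2240, (C,merge)→4864, (C,hash)→7904, (E,hash)→12840, (C,nl)→13472, (E,merge)→95840 …(+1); best=2240 via (C,nl_idx)
  {ABCDE}: card=80000; try (B,hash)→7520, (B,merge)→19850, (B,nl)→322240, (E,hash)→416840, (E,merge)→8016640, (E,nl)→16016360; best=7520 via (B,hash)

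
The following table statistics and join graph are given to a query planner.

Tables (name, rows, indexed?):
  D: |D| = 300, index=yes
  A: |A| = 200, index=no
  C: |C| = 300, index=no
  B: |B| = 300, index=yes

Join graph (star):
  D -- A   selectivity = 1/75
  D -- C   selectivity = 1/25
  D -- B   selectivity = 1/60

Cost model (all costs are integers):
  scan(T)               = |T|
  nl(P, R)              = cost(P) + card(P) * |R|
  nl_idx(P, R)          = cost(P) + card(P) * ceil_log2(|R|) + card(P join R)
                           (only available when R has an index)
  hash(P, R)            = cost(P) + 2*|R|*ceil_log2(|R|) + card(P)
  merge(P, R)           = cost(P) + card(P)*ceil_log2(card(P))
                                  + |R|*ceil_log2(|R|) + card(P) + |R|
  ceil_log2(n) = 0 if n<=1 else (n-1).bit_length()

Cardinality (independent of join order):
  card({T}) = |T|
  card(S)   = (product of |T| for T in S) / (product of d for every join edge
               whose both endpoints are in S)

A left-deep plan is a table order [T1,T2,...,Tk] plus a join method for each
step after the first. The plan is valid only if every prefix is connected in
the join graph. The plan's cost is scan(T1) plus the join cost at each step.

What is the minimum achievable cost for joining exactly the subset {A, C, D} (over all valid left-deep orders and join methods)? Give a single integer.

Selinger DP over subsets of {A,C,D}:
  {D}: scan cost=300, card=300
  {A}: scan cost=200, card=200
  {C}: scan cost=300, card=300
  {AD}: card=800; try (D,nl_idx)→2800, (A,hash)→3800, (D,merge)→5000, (A,merge)→5100, (D,hash)→5800, (D,nl)→60200 …(+1); best=2800 via (D,nl_idx)
  {CD}: card=3600; try (D,hash)→6000, (C,hash)→6000, (D,merge)→6300, (C,merge)→6300, (D,nl_idx)→6600, (D,nl)→90300 …(+1); best=6000 via (D,hash)
  {ACD}: card=9600; try (C,hash)→9000, (A,hash)→12800, (C,merge)→14600, (A,merge)→54600, (C,nl)→242800, (A,nl)→726000; best=9000 via (C,hash)

9000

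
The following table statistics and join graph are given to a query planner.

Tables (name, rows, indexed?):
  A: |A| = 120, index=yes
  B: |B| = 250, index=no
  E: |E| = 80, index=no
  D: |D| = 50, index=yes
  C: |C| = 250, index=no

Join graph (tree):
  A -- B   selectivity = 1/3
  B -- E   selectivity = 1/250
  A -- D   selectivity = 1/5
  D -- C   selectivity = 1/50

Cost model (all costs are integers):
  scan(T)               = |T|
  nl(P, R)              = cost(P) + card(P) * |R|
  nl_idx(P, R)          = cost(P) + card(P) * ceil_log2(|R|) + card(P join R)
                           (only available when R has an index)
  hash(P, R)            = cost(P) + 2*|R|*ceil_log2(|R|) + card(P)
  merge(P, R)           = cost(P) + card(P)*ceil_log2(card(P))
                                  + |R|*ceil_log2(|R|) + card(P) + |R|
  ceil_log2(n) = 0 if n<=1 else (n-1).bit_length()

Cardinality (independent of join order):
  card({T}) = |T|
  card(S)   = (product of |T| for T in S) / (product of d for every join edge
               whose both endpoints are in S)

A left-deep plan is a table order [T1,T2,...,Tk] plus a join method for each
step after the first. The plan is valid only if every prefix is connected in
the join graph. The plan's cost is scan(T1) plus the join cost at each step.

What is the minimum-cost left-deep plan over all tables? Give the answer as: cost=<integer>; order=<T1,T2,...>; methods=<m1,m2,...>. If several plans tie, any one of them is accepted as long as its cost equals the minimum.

cost=43020; order=B,E,A,D,C; methods=hash,merge,hash,hash

Selinger DP (subsets sized 1..n):
  {A}: scan cost=120, card=120
  {B}: scan cost=250, card=250
  {E}: scan cost=80, card=80
  {D}: scan cost=50, card=50
  {C}: scan cost=250, card=250
  {AB}: card=10000; try (A,hash)→2180, (B,merge)→3330, (A,merge)→3460, (B,hash)→4240, (A,nl_idx)→12000, (B,nl)→30120 …(+1); best=2180 via (A,hash)
  {AD}: card=1200; try (D,hash)→840, (A,merge)→1360, (D,merge)→1430, (A,nl_idx)→1600, (A,hash)→1780, (D,nl_idx)→2040 …(+2); best=840 via (D,hash)
  {BE}: card=80; try (E,hash)→1620, (B,merge)→2970, (E,merge)→3140, (B,hash)→4160, (B,nl)→20080, (E,nl)→20250; best=1620 via (E,hash)
  {CD}: card=250; try (D,hash)→1100, (D,nl_idx)→2000, (C,merge)→2650, (D,merge)→2850, (C,hash)→4100, (C,nl)→12550 …(+1); best=1100 via (D,hash)
  {ABE}: card=3200; try (A,merge)→3220, (A,hash)→3380, (A,nl_idx)→5380, (A,nl)→11220, (E,hash)→13300, (E,merge)→152820 …(+1); best=3220 via (A,merge)
  {ABD}: card=100000; try (B,hash)→6040, (D,hash)→12780, (B,merge)→17490, (D,merge)→152530, (D,nl_idx)→162180, (B,nl)→300840 …(+1); best=6040 via (B,hash)
  {ACD}: card=6000; try (A,hash)→3030, (A,merge)→4310, (C,hash)→6040, (A,nl_idx)→8850, (C,merge)→17490, (A,nl)→31100 …(+1); best=3030 via (A,hash)
  {ABDE}: card=32000; try (D,hash)→7020, (D,merge)→45170, (D,nl_idx)→54420, (E,hash)→107160, (D,nl)→163220, (E,merge)→1806680 …(+1); best=7020 via (D,hash)
  {ABCD}: card=500000; try (B,hash)→13030, (B,merge)→89280, (C,hash)→110040, (B,nl)→1503030, (C,merge)→1808290, (C,nl)→25006040; best=13030 via (B,hash)
  {ABCDE}: card=160000; try (C,hash)→43020, (E,hash)→514150, (C,merge)→521270, (C,nl)→8007020, (E,merge)→10013670, (E,nl)→40013030; best=43020 via (C,hash)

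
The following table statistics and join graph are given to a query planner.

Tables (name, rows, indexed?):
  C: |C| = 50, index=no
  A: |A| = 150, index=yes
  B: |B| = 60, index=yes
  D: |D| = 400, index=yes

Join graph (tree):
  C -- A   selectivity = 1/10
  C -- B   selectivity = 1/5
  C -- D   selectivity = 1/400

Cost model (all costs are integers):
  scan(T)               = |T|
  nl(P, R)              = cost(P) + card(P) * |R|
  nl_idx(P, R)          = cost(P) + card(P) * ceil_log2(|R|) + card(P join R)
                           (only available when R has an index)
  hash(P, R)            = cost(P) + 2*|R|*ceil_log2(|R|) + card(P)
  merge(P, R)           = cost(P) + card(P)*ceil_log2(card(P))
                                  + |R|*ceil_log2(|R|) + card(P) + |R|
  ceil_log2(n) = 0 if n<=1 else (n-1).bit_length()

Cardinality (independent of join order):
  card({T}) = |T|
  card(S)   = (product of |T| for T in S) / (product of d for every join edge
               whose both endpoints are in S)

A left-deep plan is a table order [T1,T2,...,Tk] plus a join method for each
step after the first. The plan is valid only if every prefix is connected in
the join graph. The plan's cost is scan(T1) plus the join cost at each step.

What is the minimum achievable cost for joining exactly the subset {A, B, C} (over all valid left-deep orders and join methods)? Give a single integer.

Selinger DP over subsets of {A,B,C}:
  {C}: scan cost=50, card=50
  {A}: scan cost=150, card=150
  {B}: scan cost=60, card=60
  {AC}: card=750; try (C,hash)→900, (A,nl_idx)→1200, (A,merge)→1750, (C,merge)→1850, (A,hash)→2500, (A,nl)→7550 …(+1); best=900 via (C,hash)
  {BC}: card=600; try (C,hash)→720, (B,hash)→820, (B,merge)→820, (C,merge)→830, (B,nl_idx)→950, (B,nl)→3050 …(+1); best=720 via (C,hash)
  {ABC}: card=9000; try (B,hash)→2370, (A,hash)→3720, (A,merge)→8670, (B,merge)→9570, (B,nl_idx)→14400, (A,nl_idx)→14520 …(+2); best=2370 via (B,hash)

2370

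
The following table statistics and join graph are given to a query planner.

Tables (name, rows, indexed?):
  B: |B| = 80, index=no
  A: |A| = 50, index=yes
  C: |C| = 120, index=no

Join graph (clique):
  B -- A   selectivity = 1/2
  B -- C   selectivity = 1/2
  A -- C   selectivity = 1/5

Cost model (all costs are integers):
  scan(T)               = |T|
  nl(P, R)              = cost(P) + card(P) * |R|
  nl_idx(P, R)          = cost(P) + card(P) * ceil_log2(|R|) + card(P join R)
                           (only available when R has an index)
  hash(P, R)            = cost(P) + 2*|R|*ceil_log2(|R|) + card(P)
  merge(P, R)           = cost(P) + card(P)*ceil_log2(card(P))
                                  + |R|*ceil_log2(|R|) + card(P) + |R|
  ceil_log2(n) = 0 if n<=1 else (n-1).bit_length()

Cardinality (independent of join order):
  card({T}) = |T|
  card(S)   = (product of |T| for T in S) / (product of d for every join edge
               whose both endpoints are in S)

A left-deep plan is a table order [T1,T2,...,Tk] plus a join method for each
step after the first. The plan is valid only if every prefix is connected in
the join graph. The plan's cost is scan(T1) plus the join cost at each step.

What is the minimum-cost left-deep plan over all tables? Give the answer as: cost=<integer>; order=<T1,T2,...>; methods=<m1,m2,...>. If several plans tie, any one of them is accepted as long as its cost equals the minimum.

cost=3160; order=C,A,B; methods=hash,hash

Selinger DP (subsets sized 1..n):
  {B}: scan cost=80, card=80
  {A}: scan cost=50, card=50
  {C}: scan cost=120, card=120
  {AB}: card=2000; try (A,hash)→760, (B,merge)→1040, (A,merge)→1070, (B,hash)→1220, (A,nl_idx)→2560, (B,nl)→4050 …(+1); best=760 via (A,hash)
  {BC}: card=4800; try (B,hash)→1360, (C,merge)→1680, (B,merge)→1720, (C,hash)→1840, (C,nl)→9680, (B,nl)→9720; best=1360 via (B,hash)
  {AC}: card=1200; try (A,hash)→840, (C,merge)→1360, (A,merge)→1430, (C,hash)→1780, (A,nl_idx)→2040, (C,nl)→6050 …(+1); best=840 via (A,hash)
  {ABC}: card=24000; try (B,hash)→3160, (C,hash)→4440, (A,hash)→6760, (B,merge)→15880, (C,merge)→25720, (A,nl_idx)→54160 …(+4); best=3160 via (B,hash)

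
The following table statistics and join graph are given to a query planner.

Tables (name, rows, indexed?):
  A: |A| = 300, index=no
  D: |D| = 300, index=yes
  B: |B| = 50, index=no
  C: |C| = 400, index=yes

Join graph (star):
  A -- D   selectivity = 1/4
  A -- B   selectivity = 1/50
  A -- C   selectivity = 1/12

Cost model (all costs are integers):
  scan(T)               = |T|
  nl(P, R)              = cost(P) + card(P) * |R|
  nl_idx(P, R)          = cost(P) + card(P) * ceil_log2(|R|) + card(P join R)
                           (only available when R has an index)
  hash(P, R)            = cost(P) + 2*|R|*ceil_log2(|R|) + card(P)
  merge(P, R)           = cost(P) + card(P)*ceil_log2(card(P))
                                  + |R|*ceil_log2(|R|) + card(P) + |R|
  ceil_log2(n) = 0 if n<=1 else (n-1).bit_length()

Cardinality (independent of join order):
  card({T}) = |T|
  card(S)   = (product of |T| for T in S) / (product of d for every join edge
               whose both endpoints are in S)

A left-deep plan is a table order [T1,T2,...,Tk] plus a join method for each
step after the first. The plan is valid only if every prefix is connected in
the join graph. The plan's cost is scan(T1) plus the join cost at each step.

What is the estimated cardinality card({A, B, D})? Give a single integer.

22500

Tables in S: A(300), B(50), D(300)
Edges inside S: A-D(d=4), A-B(d=50)
numerator = 300 * 50 * 300 = 4500000
denominator = 4 * 50 = 200
card(S) = 4500000 / 200 = 22500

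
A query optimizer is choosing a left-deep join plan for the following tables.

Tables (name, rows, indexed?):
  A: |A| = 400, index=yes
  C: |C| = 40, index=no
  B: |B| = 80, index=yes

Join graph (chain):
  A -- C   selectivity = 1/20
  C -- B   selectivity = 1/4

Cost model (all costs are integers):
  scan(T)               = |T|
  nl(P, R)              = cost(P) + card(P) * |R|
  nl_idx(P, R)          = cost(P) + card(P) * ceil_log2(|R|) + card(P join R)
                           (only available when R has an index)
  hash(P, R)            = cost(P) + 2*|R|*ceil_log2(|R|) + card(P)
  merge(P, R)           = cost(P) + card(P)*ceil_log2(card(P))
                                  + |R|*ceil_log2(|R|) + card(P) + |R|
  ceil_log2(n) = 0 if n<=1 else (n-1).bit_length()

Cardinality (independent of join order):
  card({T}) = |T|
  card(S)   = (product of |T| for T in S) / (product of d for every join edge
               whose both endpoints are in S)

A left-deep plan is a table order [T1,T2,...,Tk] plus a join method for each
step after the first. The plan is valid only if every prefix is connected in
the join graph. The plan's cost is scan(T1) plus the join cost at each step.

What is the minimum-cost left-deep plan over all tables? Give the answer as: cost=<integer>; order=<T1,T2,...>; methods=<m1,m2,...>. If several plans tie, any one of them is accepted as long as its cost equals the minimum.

Selinger DP (subsets sized 1..n):
  {A}: scan cost=400, card=400
  {C}: scan cost=40, card=40
  {B}: scan cost=80, card=80
  {AC}: card=800; try (A,nl_idx)→1200, (C,hash)→1280, (A,merge)→4320, (C,merge)→4680, (A,hash)→7280, (A,nl)→16040 …(+1); best=1200 via (A,nl_idx)
  {BC}: card=800; try (C,hash)→640, (B,merge)→960, (C,merge)→1000, (B,nl_idx)→1120, (B,hash)→1200, (B,nl)→3240 …(+1); best=640 via (C,hash)
  {ABC}: card=16000; try (B,hash)→3120, (A,hash)→8640, (B,merge)→10640, (A,merge)→13440, (B,nl_idx)→22800, (A,nl_idx)→23840 …(+2); best=3120 via (B,hash)

cost=3120; order=C,A,B; methods=nl_idx,hash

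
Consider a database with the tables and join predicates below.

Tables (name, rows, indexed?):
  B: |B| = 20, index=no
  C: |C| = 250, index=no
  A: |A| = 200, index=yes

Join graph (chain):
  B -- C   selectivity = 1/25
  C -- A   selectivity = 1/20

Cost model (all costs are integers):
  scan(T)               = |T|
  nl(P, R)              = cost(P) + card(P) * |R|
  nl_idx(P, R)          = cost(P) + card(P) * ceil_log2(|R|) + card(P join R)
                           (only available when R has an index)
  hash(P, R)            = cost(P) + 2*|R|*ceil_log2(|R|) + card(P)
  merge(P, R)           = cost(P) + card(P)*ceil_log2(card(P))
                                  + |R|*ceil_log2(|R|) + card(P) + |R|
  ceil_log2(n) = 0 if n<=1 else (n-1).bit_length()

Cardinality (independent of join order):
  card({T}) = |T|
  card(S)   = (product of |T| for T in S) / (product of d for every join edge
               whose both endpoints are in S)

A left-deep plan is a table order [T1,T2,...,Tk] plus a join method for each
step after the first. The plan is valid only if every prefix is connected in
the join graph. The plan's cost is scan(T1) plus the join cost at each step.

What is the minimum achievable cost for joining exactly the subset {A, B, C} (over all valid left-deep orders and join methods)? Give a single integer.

Selinger DP over subsets of {A,B,C}:
  {B}: scan cost=20, card=20
  {C}: scan cost=250, card=250
  {A}: scan cost=200, card=200
  {BC}: card=200; try (B,hash)→700, (C,merge)→2390, (B,merge)→2620, (C,hash)→4040, (C,nl)→5020, (B,nl)→5250; best=700 via (B,hash)
  {AC}: card=2500; try (A,hash)→3700, (C,merge)→4250, (A,merge)→4300, (C,hash)→4400, (A,nl_idx)→4750, (C,nl)→50200 …(+1); best=3700 via (A,hash)
  {ABC}: card=2000; try (A,hash)→4100, (A,merge)→4300, (A,nl_idx)→4300, (B,hash)→6400, (B,merge)→36320, (A,nl)→40700 …(+1); best=4100 via (A,hash)

4100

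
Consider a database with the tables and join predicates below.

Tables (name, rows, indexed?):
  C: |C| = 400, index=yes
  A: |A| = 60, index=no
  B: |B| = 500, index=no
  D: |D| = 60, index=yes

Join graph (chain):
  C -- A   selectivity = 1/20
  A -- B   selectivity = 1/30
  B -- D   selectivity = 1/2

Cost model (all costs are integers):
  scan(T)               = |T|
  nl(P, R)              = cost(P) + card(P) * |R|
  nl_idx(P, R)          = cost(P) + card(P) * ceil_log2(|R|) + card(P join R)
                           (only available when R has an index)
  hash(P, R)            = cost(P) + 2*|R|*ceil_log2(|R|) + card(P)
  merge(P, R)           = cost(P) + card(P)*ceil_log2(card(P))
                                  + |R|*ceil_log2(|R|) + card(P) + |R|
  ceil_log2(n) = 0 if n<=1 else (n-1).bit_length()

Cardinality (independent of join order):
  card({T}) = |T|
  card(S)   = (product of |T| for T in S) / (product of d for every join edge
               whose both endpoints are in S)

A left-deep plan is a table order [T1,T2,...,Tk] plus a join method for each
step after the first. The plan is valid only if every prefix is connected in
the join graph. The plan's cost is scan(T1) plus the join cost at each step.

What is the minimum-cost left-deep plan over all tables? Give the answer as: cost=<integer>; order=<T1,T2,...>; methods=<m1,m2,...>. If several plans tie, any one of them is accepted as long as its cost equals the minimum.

cost=30640; order=B,A,C,D; methods=hash,hash,hash

Selinger DP (subsets sized 1..n):
  {C}: scan cost=400, card=400
  {A}: scan cost=60, card=60
  {B}: scan cost=500, card=500
  {D}: scan cost=60, card=60
  {AC}: card=1200; try (A,hash)→1520, (C,nl_idx)→1800, (C,merge)→4480, (A,merge)→4820, (C,hash)→7320, (C,nl)→24060 …(+1); best=1520 via (A,hash)
  {AB}: card=1000; try (A,hash)→1720, (B,merge)→5480, (A,merge)→5920, (B,hash)→9120, (B,nl)→30060, (A,nl)→30500; best=1720 via (A,hash)
  {BD}: card=15000; try (D,hash)→1720, (B,merge)→5480, (D,merge)→5920, (B,hash)→9120, (D,nl_idx)→18500, (B,nl)→30060 …(+1); best=1720 via (D,hash)
  {ABC}: card=20000; try (C,hash)→9920, (B,hash)→11720, (C,merge)→16720, (B,merge)→20920, (C,nl_idx)→30720, (C,nl)→401720 …(+1); best=9920 via (C,hash)
  {ABD}: card=30000; try (D,hash)→3440, (D,merge)→13140, (A,hash)→17440, (D,nl_idx)→37720, (D,nl)→61720, (A,merge)→227140 …(+1); best=3440 via (D,hash)
  {ABCD}: card=600000; try (D,hash)→30640, (C,hash)→40640, (D,merge)→330340, (C,merge)→487440, (D,nl_idx)→729920, (C,nl_idx)→873440 …(+2); best=30640 via (D,hash)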